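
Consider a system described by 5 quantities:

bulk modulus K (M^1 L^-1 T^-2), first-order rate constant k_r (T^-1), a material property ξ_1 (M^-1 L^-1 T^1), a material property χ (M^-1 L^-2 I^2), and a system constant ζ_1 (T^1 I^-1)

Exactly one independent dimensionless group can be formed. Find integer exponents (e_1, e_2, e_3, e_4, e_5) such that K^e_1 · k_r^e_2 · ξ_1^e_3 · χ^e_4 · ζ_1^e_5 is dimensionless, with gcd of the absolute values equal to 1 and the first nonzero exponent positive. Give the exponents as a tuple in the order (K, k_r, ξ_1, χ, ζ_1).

M: e_1·(1) + e_2·(0) + e_3·(-1) + e_4·(-1) + e_5·(0) = 0
L: e_1·(-1) + e_2·(0) + e_3·(-1) + e_4·(-2) + e_5·(0) = 0
T: e_1·(-2) + e_2·(-1) + e_3·(1) + e_4·(0) + e_5·(1) = 0
I: e_1·(0) + e_2·(0) + e_3·(0) + e_4·(2) + e_5·(-1) = 0
Solving this homogeneous linear system for the smallest-integer solution (first nonzero entry positive) gives (1, -3, 3, -2, -4).

(1, -3, 3, -2, -4)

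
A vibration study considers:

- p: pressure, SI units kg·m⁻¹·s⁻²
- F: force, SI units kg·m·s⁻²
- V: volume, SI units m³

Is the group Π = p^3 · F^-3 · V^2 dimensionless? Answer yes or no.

yes

Sum the exponent of each base dimension across the product:
  M: 3·[p]_M − 3·[F]_M + 2·[V]_M = 3·(1) − 3·(1) + 2·(0) = 0
  L: 3·[p]_L − 3·[F]_L + 2·[V]_L = 3·(-1) − 3·(1) + 2·(3) = 0
  T: 3·[p]_T − 3·[F]_T + 2·[V]_T = 3·(-2) − 3·(-2) + 2·(0) = 0
All base exponents vanish — dimensionless.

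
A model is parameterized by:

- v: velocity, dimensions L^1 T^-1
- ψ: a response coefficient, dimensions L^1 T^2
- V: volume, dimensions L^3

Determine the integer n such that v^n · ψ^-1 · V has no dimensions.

-2

Balance the L exponent: (1)·n from v, plus −(1) + (3) = 2 from the rest, must sum to zero.
n + 2 = 0, so n = -2.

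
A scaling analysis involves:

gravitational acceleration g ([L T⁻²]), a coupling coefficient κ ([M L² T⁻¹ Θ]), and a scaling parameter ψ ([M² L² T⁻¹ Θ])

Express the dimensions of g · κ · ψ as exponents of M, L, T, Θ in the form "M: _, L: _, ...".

Collect each base-dimension exponent across the product:
  M: (0) + (1) + (2) = 3
  L: (1) + (2) + (2) = 5
  T: (-2) + (-1) + (-1) = -4
  Θ: (0) + (1) + (1) = 2
So the dimensions are [M³ L⁵ T⁻⁴ Θ²].

M: 3, L: 5, T: -4, Θ: 2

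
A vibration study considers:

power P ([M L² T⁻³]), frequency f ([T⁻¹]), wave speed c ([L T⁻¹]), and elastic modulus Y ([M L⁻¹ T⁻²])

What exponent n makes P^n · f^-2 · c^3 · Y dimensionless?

-1

Balance the M exponent: (1)·n from P, plus −2·(0) + 3·(0) + (1) = 1 from the rest, must sum to zero.
n + 1 = 0, so n = -1.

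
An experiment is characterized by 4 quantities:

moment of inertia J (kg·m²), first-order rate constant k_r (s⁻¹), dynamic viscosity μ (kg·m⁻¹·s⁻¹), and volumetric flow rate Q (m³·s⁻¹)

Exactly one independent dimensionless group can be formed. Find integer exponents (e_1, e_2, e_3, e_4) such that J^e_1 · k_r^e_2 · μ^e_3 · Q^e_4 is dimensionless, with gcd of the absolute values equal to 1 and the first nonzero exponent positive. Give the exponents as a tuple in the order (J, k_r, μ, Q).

(1, 2, -1, -1)

M: e_1·(1) + e_2·(0) + e_3·(1) + e_4·(0) = 0
L: e_1·(2) + e_2·(0) + e_3·(-1) + e_4·(3) = 0
T: e_1·(0) + e_2·(-1) + e_3·(-1) + e_4·(-1) = 0
Solving this homogeneous linear system for the smallest-integer solution (first nonzero entry positive) gives (1, 2, -1, -1).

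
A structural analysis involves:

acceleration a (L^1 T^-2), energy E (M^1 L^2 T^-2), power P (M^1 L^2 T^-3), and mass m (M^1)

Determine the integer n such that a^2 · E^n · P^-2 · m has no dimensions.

1

Balance the M exponent: (1)·n from E, plus 2·(0) − 2·(1) + (1) = -1 from the rest, must sum to zero.
n − 1 = 0, so n = 1.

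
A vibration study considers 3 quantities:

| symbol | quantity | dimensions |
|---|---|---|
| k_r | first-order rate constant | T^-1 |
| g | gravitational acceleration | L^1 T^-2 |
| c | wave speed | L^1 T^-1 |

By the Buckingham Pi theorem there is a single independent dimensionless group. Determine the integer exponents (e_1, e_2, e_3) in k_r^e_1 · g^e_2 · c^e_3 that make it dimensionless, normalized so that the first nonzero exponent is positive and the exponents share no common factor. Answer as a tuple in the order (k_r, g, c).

(1, -1, 1)

L: e_1·(0) + e_2·(1) + e_3·(1) = 0
T: e_1·(-1) + e_2·(-2) + e_3·(-1) = 0
Solving this homogeneous linear system for the smallest-integer solution (first nonzero entry positive) gives (1, -1, 1).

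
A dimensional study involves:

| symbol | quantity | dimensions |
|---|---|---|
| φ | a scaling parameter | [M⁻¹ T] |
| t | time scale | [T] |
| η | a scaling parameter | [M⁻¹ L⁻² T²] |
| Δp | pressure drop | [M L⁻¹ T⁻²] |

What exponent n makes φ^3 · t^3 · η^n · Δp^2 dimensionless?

-1

Balance the M exponent: (-1)·n from η, plus 3·(-1) + 3·(0) + 2·(1) = -1 from the rest, must sum to zero.
−n − 1 = 0, so n = -1.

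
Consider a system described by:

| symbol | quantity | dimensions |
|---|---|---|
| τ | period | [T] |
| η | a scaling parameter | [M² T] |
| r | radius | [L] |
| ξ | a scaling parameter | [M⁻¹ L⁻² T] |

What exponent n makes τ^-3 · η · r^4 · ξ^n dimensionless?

2

Balance the M exponent: (-1)·n from ξ, plus −3·(0) + (2) + 4·(0) = 2 from the rest, must sum to zero.
−n + 2 = 0, so n = 2.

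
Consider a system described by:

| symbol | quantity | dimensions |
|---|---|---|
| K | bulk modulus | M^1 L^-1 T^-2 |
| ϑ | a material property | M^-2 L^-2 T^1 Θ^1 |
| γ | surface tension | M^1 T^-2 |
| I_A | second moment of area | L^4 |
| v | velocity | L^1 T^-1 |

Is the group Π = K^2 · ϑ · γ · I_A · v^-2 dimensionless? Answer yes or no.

Sum the exponent of each base dimension across the product:
  M: 2·[K]_M + [ϑ]_M + [γ]_M + [I_A]_M − 2·[v]_M = 2·(1) + (-2) + (1) + (0) − 2·(0) = 1
  L: 2·[K]_L + [ϑ]_L + [γ]_L + [I_A]_L − 2·[v]_L = 2·(-1) + (-2) + (0) + (4) − 2·(1) = -2
  T: 2·[K]_T + [ϑ]_T + [γ]_T + [I_A]_T − 2·[v]_T = 2·(-2) + (1) + (-2) + (0) − 2·(-1) = -3
  Θ: 2·[K]_Θ + [ϑ]_Θ + [γ]_Θ + [I_A]_Θ − 2·[v]_Θ = 2·(0) + (1) + (0) + (0) − 2·(0) = 1
Net dimensions [M L⁻² T⁻³ Θ] ≠ [1] — not dimensionless.

no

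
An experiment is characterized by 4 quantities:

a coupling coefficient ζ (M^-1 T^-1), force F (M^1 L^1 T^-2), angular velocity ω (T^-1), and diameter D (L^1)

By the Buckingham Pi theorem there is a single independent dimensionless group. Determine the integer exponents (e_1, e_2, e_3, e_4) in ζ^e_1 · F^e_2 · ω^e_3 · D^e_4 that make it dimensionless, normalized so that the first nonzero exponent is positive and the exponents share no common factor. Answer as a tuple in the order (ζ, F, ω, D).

M: e_1·(-1) + e_2·(1) + e_3·(0) + e_4·(0) = 0
L: e_1·(0) + e_2·(1) + e_3·(0) + e_4·(1) = 0
T: e_1·(-1) + e_2·(-2) + e_3·(-1) + e_4·(0) = 0
Solving this homogeneous linear system for the smallest-integer solution (first nonzero entry positive) gives (1, 1, -3, -1).

(1, 1, -3, -1)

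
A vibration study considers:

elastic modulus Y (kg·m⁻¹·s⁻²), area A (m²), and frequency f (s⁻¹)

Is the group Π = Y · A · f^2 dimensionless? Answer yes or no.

no

Sum the exponent of each base dimension across the product:
  M: [Y]_M + [A]_M + 2·[f]_M = (1) + (0) + 2·(0) = 1
  L: [Y]_L + [A]_L + 2·[f]_L = (-1) + (2) + 2·(0) = 1
  T: [Y]_T + [A]_T + 2·[f]_T = (-2) + (0) + 2·(-1) = -4
Net dimensions [M L T⁻⁴] ≠ [1] — not dimensionless.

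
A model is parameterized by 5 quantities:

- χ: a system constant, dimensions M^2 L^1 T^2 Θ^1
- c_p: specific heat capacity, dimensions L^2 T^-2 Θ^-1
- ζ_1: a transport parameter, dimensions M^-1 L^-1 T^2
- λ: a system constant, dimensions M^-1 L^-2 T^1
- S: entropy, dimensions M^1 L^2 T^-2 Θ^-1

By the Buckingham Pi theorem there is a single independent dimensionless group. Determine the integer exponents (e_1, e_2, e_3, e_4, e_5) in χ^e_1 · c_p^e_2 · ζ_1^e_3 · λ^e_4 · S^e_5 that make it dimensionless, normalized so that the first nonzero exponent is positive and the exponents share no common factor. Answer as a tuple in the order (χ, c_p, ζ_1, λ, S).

M: e_1·(2) + e_2·(0) + e_3·(-1) + e_4·(-1) + e_5·(1) = 0
L: e_1·(1) + e_2·(2) + e_3·(-1) + e_4·(-2) + e_5·(2) = 0
T: e_1·(2) + e_2·(-2) + e_3·(2) + e_4·(1) + e_5·(-2) = 0
Θ: e_1·(1) + e_2·(-1) + e_3·(0) + e_4·(0) + e_5·(-1) = 0
Solving this homogeneous linear system for the smallest-integer solution (first nonzero entry positive) gives (1, 2, -1, 2, -1).

(1, 2, -1, 2, -1)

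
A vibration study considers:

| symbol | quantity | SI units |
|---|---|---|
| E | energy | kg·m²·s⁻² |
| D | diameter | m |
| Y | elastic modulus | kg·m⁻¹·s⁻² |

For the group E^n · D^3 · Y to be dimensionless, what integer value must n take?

-1

Balance the M exponent: (1)·n from E, plus 3·(0) + (1) = 1 from the rest, must sum to zero.
n + 1 = 0, so n = -1.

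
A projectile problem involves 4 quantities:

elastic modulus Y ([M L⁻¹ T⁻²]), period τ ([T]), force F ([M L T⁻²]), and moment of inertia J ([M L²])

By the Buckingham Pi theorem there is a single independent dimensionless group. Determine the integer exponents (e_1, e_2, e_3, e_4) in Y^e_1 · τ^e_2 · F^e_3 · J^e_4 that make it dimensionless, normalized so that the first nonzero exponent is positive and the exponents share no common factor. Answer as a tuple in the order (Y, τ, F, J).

(1, -4, -3, 2)

M: e_1·(1) + e_2·(0) + e_3·(1) + e_4·(1) = 0
L: e_1·(-1) + e_2·(0) + e_3·(1) + e_4·(2) = 0
T: e_1·(-2) + e_2·(1) + e_3·(-2) + e_4·(0) = 0
Solving this homogeneous linear system for the smallest-integer solution (first nonzero entry positive) gives (1, -4, -3, 2).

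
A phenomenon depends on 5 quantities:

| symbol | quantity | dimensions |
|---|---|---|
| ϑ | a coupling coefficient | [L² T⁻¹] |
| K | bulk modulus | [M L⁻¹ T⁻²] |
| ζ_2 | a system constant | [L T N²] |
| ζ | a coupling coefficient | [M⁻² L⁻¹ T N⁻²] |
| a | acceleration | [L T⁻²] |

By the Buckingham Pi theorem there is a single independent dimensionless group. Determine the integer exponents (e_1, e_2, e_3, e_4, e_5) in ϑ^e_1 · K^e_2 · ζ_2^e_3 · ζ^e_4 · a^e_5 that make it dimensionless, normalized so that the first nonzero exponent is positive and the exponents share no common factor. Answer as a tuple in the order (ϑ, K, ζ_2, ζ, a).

(2, 2, 1, 1, -2)

M: e_1·(0) + e_2·(1) + e_3·(0) + e_4·(-2) + e_5·(0) = 0
L: e_1·(2) + e_2·(-1) + e_3·(1) + e_4·(-1) + e_5·(1) = 0
T: e_1·(-1) + e_2·(-2) + e_3·(1) + e_4·(1) + e_5·(-2) = 0
N: e_1·(0) + e_2·(0) + e_3·(2) + e_4·(-2) + e_5·(0) = 0
Solving this homogeneous linear system for the smallest-integer solution (first nonzero entry positive) gives (2, 2, 1, 1, -2).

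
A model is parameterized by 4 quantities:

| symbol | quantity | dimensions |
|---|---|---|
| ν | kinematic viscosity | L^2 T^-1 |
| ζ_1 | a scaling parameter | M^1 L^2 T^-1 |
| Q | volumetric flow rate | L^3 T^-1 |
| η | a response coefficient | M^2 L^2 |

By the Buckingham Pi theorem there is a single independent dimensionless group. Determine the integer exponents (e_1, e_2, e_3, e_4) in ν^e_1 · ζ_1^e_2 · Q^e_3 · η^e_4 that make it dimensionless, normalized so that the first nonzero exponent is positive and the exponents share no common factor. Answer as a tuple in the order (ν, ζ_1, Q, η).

(4, -2, -2, 1)

M: e_1·(0) + e_2·(1) + e_3·(0) + e_4·(2) = 0
L: e_1·(2) + e_2·(2) + e_3·(3) + e_4·(2) = 0
T: e_1·(-1) + e_2·(-1) + e_3·(-1) + e_4·(0) = 0
Solving this homogeneous linear system for the smallest-integer solution (first nonzero entry positive) gives (4, -2, -2, 1).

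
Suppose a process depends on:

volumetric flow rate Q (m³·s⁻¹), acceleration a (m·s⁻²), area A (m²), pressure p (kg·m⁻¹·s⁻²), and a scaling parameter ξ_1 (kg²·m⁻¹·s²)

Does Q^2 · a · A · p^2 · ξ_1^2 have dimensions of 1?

no

Sum the exponent of each base dimension across the product:
  M: 2·[Q]_M + [a]_M + [A]_M + 2·[p]_M + 2·[ξ_1]_M = 2·(0) + (0) + (0) + 2·(1) + 2·(2) = 6
  L: 2·[Q]_L + [a]_L + [A]_L + 2·[p]_L + 2·[ξ_1]_L = 2·(3) + (1) + (2) + 2·(-1) + 2·(-1) = 5
  T: 2·[Q]_T + [a]_T + [A]_T + 2·[p]_T + 2·[ξ_1]_T = 2·(-1) + (-2) + (0) + 2·(-2) + 2·(2) = -4
Net dimensions [M⁶ L⁵ T⁻⁴] ≠ [1] — not dimensionless.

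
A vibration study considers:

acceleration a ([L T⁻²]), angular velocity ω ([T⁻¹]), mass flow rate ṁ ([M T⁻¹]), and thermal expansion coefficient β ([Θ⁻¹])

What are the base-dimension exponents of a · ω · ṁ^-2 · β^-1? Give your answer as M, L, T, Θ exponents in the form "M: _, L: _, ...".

M: -2, L: 1, T: -1, Θ: 1

Collect each base-dimension exponent across the product:
  M: (0) + (0) − 2·(1) − (0) = -2
  L: (1) + (0) − 2·(0) − (0) = 1
  T: (-2) + (-1) − 2·(-1) − (0) = -1
  Θ: (0) + (0) − 2·(0) − (-1) = 1
So the dimensions are [M⁻² L T⁻¹ Θ].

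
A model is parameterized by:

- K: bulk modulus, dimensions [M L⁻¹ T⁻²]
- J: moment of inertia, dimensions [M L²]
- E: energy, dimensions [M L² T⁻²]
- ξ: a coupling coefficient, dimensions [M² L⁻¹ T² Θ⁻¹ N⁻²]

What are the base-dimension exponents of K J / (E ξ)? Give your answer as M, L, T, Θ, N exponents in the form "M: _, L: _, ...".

Collect each base-dimension exponent across the product:
  M: (1) + (1) − (1) − (2) = -1
  L: (-1) + (2) − (2) − (-1) = 0
  T: (-2) + (0) − (-2) − (2) = -2
  Θ: (0) + (0) − (0) − (-1) = 1
  N: (0) + (0) − (0) − (-2) = 2
So the dimensions are [M⁻¹ T⁻² Θ N²].

M: -1, L: 0, T: -2, Θ: 1, N: 2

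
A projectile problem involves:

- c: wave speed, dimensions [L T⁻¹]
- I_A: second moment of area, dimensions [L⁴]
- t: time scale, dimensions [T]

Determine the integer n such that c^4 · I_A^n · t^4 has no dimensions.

-1

Balance the L exponent: (4)·n from I_A, plus 4·(1) + 4·(0) = 4 from the rest, must sum to zero.
4n + 4 = 0, so n = -1.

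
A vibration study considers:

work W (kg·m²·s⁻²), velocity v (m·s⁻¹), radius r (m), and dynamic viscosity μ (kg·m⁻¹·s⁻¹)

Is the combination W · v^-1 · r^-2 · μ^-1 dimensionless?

Sum the exponent of each base dimension across the product:
  M: [W]_M − [v]_M − 2·[r]_M − [μ]_M = (1) − (0) − 2·(0) − (1) = 0
  L: [W]_L − [v]_L − 2·[r]_L − [μ]_L = (2) − (1) − 2·(1) − (-1) = 0
  T: [W]_T − [v]_T − 2·[r]_T − [μ]_T = (-2) − (-1) − 2·(0) − (-1) = 0
All base exponents vanish — dimensionless.

yes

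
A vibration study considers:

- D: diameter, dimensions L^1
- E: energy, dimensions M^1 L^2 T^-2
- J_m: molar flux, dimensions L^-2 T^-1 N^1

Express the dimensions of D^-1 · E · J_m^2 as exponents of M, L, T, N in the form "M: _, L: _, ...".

Collect each base-dimension exponent across the product:
  M: −(0) + (1) + 2·(0) = 1
  L: −(1) + (2) + 2·(-2) = -3
  T: −(0) + (-2) + 2·(-1) = -4
  N: −(0) + (0) + 2·(1) = 2
So the dimensions are [M L⁻³ T⁻⁴ N²].

M: 1, L: -3, T: -4, N: 2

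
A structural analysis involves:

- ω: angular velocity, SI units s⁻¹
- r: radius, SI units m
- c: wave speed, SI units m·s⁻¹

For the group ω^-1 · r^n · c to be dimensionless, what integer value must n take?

Balance the L exponent: (1)·n from r, plus −(0) + (1) = 1 from the rest, must sum to zero.
n + 1 = 0, so n = -1.

-1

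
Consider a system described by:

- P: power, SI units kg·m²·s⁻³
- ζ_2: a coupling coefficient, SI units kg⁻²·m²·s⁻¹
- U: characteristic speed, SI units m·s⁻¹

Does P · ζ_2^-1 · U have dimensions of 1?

Sum the exponent of each base dimension across the product:
  M: [P]_M − [ζ_2]_M + [U]_M = (1) − (-2) + (0) = 3
  L: [P]_L − [ζ_2]_L + [U]_L = (2) − (2) + (1) = 1
  T: [P]_T − [ζ_2]_T + [U]_T = (-3) − (-1) + (-1) = -3
Net dimensions [M³ L T⁻³] ≠ [1] — not dimensionless.

no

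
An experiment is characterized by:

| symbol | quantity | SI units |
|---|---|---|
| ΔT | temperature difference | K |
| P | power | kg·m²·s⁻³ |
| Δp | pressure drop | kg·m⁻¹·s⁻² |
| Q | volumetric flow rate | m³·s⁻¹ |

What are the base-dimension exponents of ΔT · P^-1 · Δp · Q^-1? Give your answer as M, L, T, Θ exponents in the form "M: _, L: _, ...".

M: 0, L: -6, T: 2, Θ: 1

Collect each base-dimension exponent across the product:
  M: (0) − (1) + (1) − (0) = 0
  L: (0) − (2) + (-1) − (3) = -6
  T: (0) − (-3) + (-2) − (-1) = 2
  Θ: (1) − (0) + (0) − (0) = 1
So the dimensions are [L⁻⁶ T² Θ].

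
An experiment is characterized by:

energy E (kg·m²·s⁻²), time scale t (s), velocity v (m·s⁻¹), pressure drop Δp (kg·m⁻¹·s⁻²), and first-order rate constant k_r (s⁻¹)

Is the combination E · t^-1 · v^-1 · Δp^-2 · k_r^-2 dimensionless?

Sum the exponent of each base dimension across the product:
  M: [E]_M − [t]_M − [v]_M − 2·[Δp]_M − 2·[k_r]_M = (1) − (0) − (0) − 2·(1) − 2·(0) = -1
  L: [E]_L − [t]_L − [v]_L − 2·[Δp]_L − 2·[k_r]_L = (2) − (0) − (1) − 2·(-1) − 2·(0) = 3
  T: [E]_T − [t]_T − [v]_T − 2·[Δp]_T − 2·[k_r]_T = (-2) − (1) − (-1) − 2·(-2) − 2·(-1) = 4
Net dimensions [M⁻¹ L³ T⁴] ≠ [1] — not dimensionless.

no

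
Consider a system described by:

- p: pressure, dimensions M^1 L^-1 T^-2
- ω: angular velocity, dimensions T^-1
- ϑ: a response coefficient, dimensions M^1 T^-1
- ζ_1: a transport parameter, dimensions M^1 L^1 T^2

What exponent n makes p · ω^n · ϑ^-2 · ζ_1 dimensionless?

Balance the T exponent: (-1)·n from ω, plus (-2) − 2·(-1) + (2) = 2 from the rest, must sum to zero.
−n + 2 = 0, so n = 2.

2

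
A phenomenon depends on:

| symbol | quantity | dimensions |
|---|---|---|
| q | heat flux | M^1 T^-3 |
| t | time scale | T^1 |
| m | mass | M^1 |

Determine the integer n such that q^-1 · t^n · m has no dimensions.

Balance the T exponent: (1)·n from t, plus −(-3) + (0) = 3 from the rest, must sum to zero.
n + 3 = 0, so n = -3.

-3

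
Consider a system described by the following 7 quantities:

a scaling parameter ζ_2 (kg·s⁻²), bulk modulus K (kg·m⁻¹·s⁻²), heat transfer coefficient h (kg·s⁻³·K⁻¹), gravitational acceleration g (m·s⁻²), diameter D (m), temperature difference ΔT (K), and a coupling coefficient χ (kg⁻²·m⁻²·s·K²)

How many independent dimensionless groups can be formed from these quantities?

There are 7 variables and 4 base dimensions (M, L, T, Θ).
The dimension matrix has rank 4.
Independent dimensionless groups: 7 − 4 = 3.

3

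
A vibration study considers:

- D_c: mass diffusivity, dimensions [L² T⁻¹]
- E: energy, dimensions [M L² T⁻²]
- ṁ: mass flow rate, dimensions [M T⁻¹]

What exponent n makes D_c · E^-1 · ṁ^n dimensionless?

1

Balance the M exponent: (1)·n from ṁ, plus (0) − (1) = -1 from the rest, must sum to zero.
n − 1 = 0, so n = 1.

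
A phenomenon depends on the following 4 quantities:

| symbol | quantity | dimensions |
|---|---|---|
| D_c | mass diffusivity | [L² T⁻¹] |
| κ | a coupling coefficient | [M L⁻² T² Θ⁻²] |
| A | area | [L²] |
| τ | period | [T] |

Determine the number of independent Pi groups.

1

There are 4 variables and 4 base dimensions (M, L, T, Θ).
The dimension matrix has rank 3 (less than 4: the dimension vectors are linearly dependent).
Independent dimensionless groups: 4 − 3 = 1.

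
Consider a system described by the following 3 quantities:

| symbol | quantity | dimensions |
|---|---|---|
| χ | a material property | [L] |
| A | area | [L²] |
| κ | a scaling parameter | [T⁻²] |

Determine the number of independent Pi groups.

There are 3 variables and 2 base dimensions (L, T).
The dimension matrix has rank 2.
Independent dimensionless groups: 3 − 2 = 1.

1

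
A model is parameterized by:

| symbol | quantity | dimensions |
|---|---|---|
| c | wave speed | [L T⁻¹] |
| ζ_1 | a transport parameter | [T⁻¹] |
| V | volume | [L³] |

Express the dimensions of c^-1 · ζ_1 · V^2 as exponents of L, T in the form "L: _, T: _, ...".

Collect each base-dimension exponent across the product:
  L: −(1) + (0) + 2·(3) = 5
  T: −(-1) + (-1) + 2·(0) = 0
So the dimensions are [L⁵].

L: 5, T: 0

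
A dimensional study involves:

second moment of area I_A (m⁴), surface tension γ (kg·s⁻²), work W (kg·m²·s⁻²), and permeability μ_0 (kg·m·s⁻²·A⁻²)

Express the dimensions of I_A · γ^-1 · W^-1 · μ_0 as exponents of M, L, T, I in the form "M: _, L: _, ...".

M: -1, L: 3, T: 2, I: -2

Collect each base-dimension exponent across the product:
  M: (0) − (1) − (1) + (1) = -1
  L: (4) − (0) − (2) + (1) = 3
  T: (0) − (-2) − (-2) + (-2) = 2
  I: (0) − (0) − (0) + (-2) = -2
So the dimensions are [M⁻¹ L³ T² I⁻²].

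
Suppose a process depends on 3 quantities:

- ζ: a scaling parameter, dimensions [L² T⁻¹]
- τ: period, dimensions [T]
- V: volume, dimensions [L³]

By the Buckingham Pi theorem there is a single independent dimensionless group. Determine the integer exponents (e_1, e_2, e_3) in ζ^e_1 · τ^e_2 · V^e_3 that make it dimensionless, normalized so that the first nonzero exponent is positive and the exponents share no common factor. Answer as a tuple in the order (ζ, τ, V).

L: e_1·(2) + e_2·(0) + e_3·(3) = 0
T: e_1·(-1) + e_2·(1) + e_3·(0) = 0
Solving this homogeneous linear system for the smallest-integer solution (first nonzero entry positive) gives (3, 3, -2).

(3, 3, -2)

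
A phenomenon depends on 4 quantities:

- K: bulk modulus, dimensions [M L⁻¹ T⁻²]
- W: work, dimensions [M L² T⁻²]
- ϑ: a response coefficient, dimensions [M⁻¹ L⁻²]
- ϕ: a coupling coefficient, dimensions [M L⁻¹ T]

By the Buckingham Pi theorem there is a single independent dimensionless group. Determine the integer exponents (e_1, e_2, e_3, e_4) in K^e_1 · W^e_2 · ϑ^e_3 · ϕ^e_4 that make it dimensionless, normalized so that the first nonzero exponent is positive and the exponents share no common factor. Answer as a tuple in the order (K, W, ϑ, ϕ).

(2, -3, -3, -2)

M: e_1·(1) + e_2·(1) + e_3·(-1) + e_4·(1) = 0
L: e_1·(-1) + e_2·(2) + e_3·(-2) + e_4·(-1) = 0
T: e_1·(-2) + e_2·(-2) + e_3·(0) + e_4·(1) = 0
Solving this homogeneous linear system for the smallest-integer solution (first nonzero entry positive) gives (2, -3, -3, -2).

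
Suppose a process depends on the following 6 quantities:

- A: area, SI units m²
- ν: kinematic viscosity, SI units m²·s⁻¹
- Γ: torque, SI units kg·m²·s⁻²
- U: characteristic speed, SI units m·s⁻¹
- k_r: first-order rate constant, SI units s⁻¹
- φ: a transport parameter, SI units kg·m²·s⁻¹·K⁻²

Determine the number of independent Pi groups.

2

There are 6 variables and 4 base dimensions (M, L, T, Θ).
The dimension matrix has rank 4.
Independent dimensionless groups: 6 − 4 = 2.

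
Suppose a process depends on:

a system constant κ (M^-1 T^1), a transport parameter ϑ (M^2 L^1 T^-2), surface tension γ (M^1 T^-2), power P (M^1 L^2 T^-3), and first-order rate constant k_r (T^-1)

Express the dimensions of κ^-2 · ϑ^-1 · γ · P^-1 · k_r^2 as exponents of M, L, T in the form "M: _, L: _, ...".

Collect each base-dimension exponent across the product:
  M: −2·(-1) − (2) + (1) − (1) + 2·(0) = 0
  L: −2·(0) − (1) + (0) − (2) + 2·(0) = -3
  T: −2·(1) − (-2) + (-2) − (-3) + 2·(-1) = -1
So the dimensions are [L⁻³ T⁻¹].

M: 0, L: -3, T: -1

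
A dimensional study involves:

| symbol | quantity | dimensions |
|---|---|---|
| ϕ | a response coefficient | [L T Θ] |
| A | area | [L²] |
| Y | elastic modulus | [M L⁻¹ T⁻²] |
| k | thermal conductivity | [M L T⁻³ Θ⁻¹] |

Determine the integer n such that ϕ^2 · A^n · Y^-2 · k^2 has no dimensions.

Balance the L exponent: (2)·n from A, plus 2·(1) − 2·(-1) + 2·(1) = 6 from the rest, must sum to zero.
2n + 6 = 0, so n = -3.

-3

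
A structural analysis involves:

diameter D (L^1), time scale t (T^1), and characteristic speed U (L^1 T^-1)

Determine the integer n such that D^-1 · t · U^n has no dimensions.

1

Balance the L exponent: (1)·n from U, plus −(1) + (0) = -1 from the rest, must sum to zero.
n − 1 = 0, so n = 1.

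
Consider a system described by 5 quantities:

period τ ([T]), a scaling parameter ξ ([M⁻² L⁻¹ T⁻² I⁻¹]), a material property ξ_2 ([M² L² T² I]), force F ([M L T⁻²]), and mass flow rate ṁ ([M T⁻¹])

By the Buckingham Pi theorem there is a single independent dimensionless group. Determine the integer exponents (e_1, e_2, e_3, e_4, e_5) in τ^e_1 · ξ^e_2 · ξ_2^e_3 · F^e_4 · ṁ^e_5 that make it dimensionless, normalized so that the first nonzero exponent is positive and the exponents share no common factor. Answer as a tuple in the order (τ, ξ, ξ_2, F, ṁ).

(1, -1, -1, 1, -1)

M: e_1·(0) + e_2·(-2) + e_3·(2) + e_4·(1) + e_5·(1) = 0
L: e_1·(0) + e_2·(-1) + e_3·(2) + e_4·(1) + e_5·(0) = 0
T: e_1·(1) + e_2·(-2) + e_3·(2) + e_4·(-2) + e_5·(-1) = 0
I: e_1·(0) + e_2·(-1) + e_3·(1) + e_4·(0) + e_5·(0) = 0
Solving this homogeneous linear system for the smallest-integer solution (first nonzero entry positive) gives (1, -1, -1, 1, -1).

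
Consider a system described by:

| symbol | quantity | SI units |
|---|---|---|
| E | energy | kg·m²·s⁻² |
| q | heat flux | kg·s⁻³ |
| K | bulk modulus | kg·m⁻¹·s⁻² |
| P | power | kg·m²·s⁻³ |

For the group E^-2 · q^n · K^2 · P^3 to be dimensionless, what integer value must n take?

-3

Balance the M exponent: (1)·n from q, plus −2·(1) + 2·(1) + 3·(1) = 3 from the rest, must sum to zero.
n + 3 = 0, so n = -3.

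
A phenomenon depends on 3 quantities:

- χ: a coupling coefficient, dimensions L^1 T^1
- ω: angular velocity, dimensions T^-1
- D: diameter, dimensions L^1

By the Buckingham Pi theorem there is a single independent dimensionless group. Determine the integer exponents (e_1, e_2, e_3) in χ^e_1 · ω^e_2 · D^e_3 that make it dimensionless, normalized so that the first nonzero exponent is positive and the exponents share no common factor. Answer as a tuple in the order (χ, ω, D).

(1, 1, -1)

L: e_1·(1) + e_2·(0) + e_3·(1) = 0
T: e_1·(1) + e_2·(-1) + e_3·(0) = 0
Solving this homogeneous linear system for the smallest-integer solution (first nonzero entry positive) gives (1, 1, -1).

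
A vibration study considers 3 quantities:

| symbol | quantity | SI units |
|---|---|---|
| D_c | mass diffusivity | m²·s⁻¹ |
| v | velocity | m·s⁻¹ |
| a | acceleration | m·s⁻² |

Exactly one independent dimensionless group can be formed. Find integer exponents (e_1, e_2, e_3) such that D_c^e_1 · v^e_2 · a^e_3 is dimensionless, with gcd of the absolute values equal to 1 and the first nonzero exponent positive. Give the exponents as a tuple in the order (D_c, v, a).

L: e_1·(2) + e_2·(1) + e_3·(1) = 0
T: e_1·(-1) + e_2·(-1) + e_3·(-2) = 0
Solving this homogeneous linear system for the smallest-integer solution (first nonzero entry positive) gives (1, -3, 1).

(1, -3, 1)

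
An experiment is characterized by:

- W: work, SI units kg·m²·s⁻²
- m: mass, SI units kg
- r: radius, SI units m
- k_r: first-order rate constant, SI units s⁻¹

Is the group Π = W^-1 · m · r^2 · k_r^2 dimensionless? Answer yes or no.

Sum the exponent of each base dimension across the product:
  M: −[W]_M + [m]_M + 2·[r]_M + 2·[k_r]_M = −(1) + (1) + 2·(0) + 2·(0) = 0
  L: −[W]_L + [m]_L + 2·[r]_L + 2·[k_r]_L = −(2) + (0) + 2·(1) + 2·(0) = 0
  T: −[W]_T + [m]_T + 2·[r]_T + 2·[k_r]_T = −(-2) + (0) + 2·(0) + 2·(-1) = 0
  N: −[W]_N + [m]_N + 2·[r]_N + 2·[k_r]_N = −(0) + (0) + 2·(0) + 2·(0) = 0
All base exponents vanish — dimensionless.

yes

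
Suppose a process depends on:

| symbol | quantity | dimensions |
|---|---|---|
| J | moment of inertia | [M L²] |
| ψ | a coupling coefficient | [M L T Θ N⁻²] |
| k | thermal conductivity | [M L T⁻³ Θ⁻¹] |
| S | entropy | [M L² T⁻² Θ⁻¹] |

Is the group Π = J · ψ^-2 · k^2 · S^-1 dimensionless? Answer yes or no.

no

Sum the exponent of each base dimension across the product:
  M: [J]_M − 2·[ψ]_M + 2·[k]_M − [S]_M = (1) − 2·(1) + 2·(1) − (1) = 0
  L: [J]_L − 2·[ψ]_L + 2·[k]_L − [S]_L = (2) − 2·(1) + 2·(1) − (2) = 0
  T: [J]_T − 2·[ψ]_T + 2·[k]_T − [S]_T = (0) − 2·(1) + 2·(-3) − (-2) = -6
  Θ: [J]_Θ − 2·[ψ]_Θ + 2·[k]_Θ − [S]_Θ = (0) − 2·(1) + 2·(-1) − (-1) = -3
  N: [J]_N − 2·[ψ]_N + 2·[k]_N − [S]_N = (0) − 2·(-2) + 2·(0) − (0) = 4
Net dimensions [T⁻⁶ Θ⁻³ N⁴] ≠ [1] — not dimensionless.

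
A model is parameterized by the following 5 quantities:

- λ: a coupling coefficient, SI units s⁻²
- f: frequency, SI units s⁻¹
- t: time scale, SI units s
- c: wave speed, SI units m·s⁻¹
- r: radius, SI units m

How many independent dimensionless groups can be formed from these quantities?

There are 5 variables and 2 base dimensions (L, T).
The dimension matrix has rank 2.
Independent dimensionless groups: 5 − 2 = 3.

3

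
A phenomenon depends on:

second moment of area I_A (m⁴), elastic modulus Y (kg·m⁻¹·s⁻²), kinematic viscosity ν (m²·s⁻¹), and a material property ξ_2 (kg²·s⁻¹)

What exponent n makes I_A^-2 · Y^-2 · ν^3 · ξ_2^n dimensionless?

Balance the M exponent: (2)·n from ξ_2, plus −2·(0) − 2·(1) + 3·(0) = -2 from the rest, must sum to zero.
2n − 2 = 0, so n = 1.

1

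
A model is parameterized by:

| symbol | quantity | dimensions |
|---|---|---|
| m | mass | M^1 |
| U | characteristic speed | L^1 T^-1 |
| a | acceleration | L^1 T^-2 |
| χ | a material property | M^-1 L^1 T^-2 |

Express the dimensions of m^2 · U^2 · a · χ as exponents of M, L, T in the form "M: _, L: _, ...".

Collect each base-dimension exponent across the product:
  M: 2·(1) + 2·(0) + (0) + (-1) = 1
  L: 2·(0) + 2·(1) + (1) + (1) = 4
  T: 2·(0) + 2·(-1) + (-2) + (-2) = -6
So the dimensions are [M L⁴ T⁻⁶].

M: 1, L: 4, T: -6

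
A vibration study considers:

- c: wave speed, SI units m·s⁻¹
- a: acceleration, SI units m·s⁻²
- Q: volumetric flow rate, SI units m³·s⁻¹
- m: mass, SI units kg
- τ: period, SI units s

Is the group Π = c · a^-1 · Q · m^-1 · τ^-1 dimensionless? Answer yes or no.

Sum the exponent of each base dimension across the product:
  M: [c]_M − [a]_M + [Q]_M − [m]_M − [τ]_M = (0) − (0) + (0) − (1) − (0) = -1
  L: [c]_L − [a]_L + [Q]_L − [m]_L − [τ]_L = (1) − (1) + (3) − (0) − (0) = 3
  T: [c]_T − [a]_T + [Q]_T − [m]_T − [τ]_T = (-1) − (-2) + (-1) − (0) − (1) = -1
Net dimensions [M⁻¹ L³ T⁻¹] ≠ [1] — not dimensionless.

no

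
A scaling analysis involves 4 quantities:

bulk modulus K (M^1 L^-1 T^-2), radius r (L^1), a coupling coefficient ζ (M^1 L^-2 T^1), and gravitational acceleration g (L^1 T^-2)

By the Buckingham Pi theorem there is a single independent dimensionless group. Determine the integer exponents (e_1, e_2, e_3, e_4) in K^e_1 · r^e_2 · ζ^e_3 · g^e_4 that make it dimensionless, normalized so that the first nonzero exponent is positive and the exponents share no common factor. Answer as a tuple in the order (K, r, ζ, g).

M: e_1·(1) + e_2·(0) + e_3·(1) + e_4·(0) = 0
L: e_1·(-1) + e_2·(1) + e_3·(-2) + e_4·(1) = 0
T: e_1·(-2) + e_2·(0) + e_3·(1) + e_4·(-2) = 0
Solving this homogeneous linear system for the smallest-integer solution (first nonzero entry positive) gives (2, 1, -2, -3).

(2, 1, -2, -3)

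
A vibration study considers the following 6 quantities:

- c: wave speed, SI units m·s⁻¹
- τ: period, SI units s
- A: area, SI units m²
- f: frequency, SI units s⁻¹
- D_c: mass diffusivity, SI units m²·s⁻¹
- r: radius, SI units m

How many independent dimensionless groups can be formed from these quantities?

There are 6 variables and 2 base dimensions (L, T).
The dimension matrix has rank 2.
Independent dimensionless groups: 6 − 2 = 4.

4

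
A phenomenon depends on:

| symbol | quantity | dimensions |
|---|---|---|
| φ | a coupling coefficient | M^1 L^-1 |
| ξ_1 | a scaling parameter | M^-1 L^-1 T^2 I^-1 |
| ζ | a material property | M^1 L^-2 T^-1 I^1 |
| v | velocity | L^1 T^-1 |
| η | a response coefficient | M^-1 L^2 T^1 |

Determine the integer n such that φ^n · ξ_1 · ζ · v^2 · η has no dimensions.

1

Balance the M exponent: (1)·n from φ, plus (-1) + (1) + 2·(0) + (-1) = -1 from the rest, must sum to zero.
n − 1 = 0, so n = 1.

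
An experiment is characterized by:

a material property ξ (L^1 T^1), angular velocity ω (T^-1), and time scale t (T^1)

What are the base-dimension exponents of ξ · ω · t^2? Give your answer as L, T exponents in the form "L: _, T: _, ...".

L: 1, T: 2

Collect each base-dimension exponent across the product:
  L: (1) + (0) + 2·(0) = 1
  T: (1) + (-1) + 2·(1) = 2
So the dimensions are [L T²].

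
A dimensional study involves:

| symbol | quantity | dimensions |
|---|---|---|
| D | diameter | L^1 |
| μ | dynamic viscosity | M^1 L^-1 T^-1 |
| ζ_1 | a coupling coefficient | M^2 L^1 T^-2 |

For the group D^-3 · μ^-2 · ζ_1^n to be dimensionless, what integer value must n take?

1

Balance the M exponent: (2)·n from ζ_1, plus −3·(0) − 2·(1) = -2 from the rest, must sum to zero.
2n − 2 = 0, so n = 1.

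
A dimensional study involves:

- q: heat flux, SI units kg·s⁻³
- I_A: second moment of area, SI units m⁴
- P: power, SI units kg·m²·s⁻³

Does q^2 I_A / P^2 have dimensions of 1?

Sum the exponent of each base dimension across the product:
  M: 2·[q]_M + [I_A]_M − 2·[P]_M = 2·(1) + (0) − 2·(1) = 0
  L: 2·[q]_L + [I_A]_L − 2·[P]_L = 2·(0) + (4) − 2·(2) = 0
  T: 2·[q]_T + [I_A]_T − 2·[P]_T = 2·(-3) + (0) − 2·(-3) = 0
  Θ: 2·[q]_Θ + [I_A]_Θ − 2·[P]_Θ = 2·(0) + (0) − 2·(0) = 0
  N: 2·[q]_N + [I_A]_N − 2·[P]_N = 2·(0) + (0) − 2·(0) = 0
All base exponents vanish — dimensionless.

yes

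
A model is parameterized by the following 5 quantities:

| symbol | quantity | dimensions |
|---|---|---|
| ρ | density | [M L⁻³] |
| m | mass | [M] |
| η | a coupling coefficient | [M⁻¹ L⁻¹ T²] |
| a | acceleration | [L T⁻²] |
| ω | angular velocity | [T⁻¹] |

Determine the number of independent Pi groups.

There are 5 variables and 3 base dimensions (M, L, T).
The dimension matrix has rank 3.
Independent dimensionless groups: 5 − 3 = 2.

2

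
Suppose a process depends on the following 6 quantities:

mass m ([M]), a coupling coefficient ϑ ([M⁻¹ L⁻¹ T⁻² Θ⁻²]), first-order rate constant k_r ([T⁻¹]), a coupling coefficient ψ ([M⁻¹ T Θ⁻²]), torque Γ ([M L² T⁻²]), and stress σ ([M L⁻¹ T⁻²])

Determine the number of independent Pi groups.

2

There are 6 variables and 4 base dimensions (M, L, T, Θ).
The dimension matrix has rank 4.
Independent dimensionless groups: 6 − 4 = 2.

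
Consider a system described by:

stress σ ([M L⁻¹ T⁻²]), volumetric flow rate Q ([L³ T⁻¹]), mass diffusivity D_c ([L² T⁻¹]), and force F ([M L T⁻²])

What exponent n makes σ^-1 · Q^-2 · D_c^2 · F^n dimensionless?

1

Balance the M exponent: (1)·n from F, plus −(1) − 2·(0) + 2·(0) = -1 from the rest, must sum to zero.
n − 1 = 0, so n = 1.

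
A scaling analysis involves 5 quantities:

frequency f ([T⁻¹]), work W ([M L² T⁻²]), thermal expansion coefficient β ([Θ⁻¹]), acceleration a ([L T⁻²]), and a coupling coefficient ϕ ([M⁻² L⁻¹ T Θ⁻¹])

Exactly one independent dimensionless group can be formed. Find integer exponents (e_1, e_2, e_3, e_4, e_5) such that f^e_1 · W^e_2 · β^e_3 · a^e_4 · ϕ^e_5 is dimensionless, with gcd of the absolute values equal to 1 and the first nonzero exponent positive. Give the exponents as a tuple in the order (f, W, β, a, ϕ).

(3, 2, -1, -3, 1)

M: e_1·(0) + e_2·(1) + e_3·(0) + e_4·(0) + e_5·(-2) = 0
L: e_1·(0) + e_2·(2) + e_3·(0) + e_4·(1) + e_5·(-1) = 0
T: e_1·(-1) + e_2·(-2) + e_3·(0) + e_4·(-2) + e_5·(1) = 0
Θ: e_1·(0) + e_2·(0) + e_3·(-1) + e_4·(0) + e_5·(-1) = 0
Solving this homogeneous linear system for the smallest-integer solution (first nonzero entry positive) gives (3, 2, -1, -3, 1).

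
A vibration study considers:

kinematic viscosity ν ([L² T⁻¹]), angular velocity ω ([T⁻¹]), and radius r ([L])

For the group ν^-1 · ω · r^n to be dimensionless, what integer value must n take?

2

Balance the L exponent: (1)·n from r, plus −(2) + (0) = -2 from the rest, must sum to zero.
n − 2 = 0, so n = 2.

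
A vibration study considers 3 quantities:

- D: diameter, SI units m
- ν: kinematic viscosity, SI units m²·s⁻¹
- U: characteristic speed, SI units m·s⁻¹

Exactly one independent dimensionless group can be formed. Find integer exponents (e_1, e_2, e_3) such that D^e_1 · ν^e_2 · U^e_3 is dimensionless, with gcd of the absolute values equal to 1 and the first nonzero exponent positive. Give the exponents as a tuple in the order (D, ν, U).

(1, -1, 1)

L: e_1·(1) + e_2·(2) + e_3·(1) = 0
T: e_1·(0) + e_2·(-1) + e_3·(-1) = 0
Solving this homogeneous linear system for the smallest-integer solution (first nonzero entry positive) gives (1, -1, 1).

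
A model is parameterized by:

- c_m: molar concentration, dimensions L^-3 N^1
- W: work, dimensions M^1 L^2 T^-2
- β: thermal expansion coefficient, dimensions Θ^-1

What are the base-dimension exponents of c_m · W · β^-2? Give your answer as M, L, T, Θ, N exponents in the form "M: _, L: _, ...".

M: 1, L: -1, T: -2, Θ: 2, N: 1

Collect each base-dimension exponent across the product:
  M: (0) + (1) − 2·(0) = 1
  L: (-3) + (2) − 2·(0) = -1
  T: (0) + (-2) − 2·(0) = -2
  Θ: (0) + (0) − 2·(-1) = 2
  N: (1) + (0) − 2·(0) = 1
So the dimensions are [M L⁻¹ T⁻² Θ² N].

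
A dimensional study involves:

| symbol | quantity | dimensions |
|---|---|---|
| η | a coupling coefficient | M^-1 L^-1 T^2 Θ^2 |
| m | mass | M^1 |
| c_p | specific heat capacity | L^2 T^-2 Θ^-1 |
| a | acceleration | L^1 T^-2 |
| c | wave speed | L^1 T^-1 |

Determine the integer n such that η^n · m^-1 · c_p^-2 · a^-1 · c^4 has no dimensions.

Balance the M exponent: (-1)·n from η, plus −(1) − 2·(0) − (0) + 4·(0) = -1 from the rest, must sum to zero.
−n − 1 = 0, so n = -1.

-1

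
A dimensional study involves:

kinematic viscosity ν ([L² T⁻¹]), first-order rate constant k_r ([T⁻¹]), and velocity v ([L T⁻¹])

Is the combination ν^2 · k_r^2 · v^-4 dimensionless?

Sum the exponent of each base dimension across the product:
  L: 2·[ν]_L + 2·[k_r]_L − 4·[v]_L = 2·(2) + 2·(0) − 4·(1) = 0
  T: 2·[ν]_T + 2·[k_r]_T − 4·[v]_T = 2·(-1) + 2·(-1) − 4·(-1) = 0
All base exponents vanish — dimensionless.

yes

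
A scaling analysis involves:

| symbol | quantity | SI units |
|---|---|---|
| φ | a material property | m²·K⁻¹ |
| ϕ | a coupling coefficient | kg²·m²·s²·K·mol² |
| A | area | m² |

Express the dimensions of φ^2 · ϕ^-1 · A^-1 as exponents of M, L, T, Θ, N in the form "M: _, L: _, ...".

Collect each base-dimension exponent across the product:
  M: 2·(0) − (2) − (0) = -2
  L: 2·(2) − (2) − (2) = 0
  T: 2·(0) − (2) − (0) = -2
  Θ: 2·(-1) − (1) − (0) = -3
  N: 2·(0) − (2) − (0) = -2
So the dimensions are [M⁻² T⁻² Θ⁻³ N⁻²].

M: -2, L: 0, T: -2, Θ: -3, N: -2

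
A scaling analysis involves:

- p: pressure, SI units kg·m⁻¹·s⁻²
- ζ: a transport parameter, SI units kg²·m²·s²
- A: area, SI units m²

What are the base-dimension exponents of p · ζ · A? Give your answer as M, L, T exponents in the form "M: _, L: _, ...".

Collect each base-dimension exponent across the product:
  M: (1) + (2) + (0) = 3
  L: (-1) + (2) + (2) = 3
  T: (-2) + (2) + (0) = 0
So the dimensions are [M³ L³].

M: 3, L: 3, T: 0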